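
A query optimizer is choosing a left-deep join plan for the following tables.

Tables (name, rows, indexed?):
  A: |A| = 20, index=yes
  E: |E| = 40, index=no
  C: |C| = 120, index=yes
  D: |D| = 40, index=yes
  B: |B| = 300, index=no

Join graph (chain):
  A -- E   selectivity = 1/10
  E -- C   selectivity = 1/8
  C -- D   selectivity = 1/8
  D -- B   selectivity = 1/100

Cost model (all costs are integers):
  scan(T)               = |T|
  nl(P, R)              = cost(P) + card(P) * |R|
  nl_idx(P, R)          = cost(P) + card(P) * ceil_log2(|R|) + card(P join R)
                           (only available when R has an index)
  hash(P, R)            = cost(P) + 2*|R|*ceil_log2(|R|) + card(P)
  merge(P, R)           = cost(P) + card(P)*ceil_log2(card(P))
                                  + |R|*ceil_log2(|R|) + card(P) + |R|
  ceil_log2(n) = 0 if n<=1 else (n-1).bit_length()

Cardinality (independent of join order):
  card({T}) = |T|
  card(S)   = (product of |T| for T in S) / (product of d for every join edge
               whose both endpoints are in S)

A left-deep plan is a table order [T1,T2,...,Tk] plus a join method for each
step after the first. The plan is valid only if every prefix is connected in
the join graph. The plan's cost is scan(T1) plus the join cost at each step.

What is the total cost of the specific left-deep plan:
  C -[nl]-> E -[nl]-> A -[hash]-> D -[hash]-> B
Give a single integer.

30000

step 1: scan C: cost=120, card=120
step 2: join E via nl
    card(P join E) = 120*40/(8) = 600
    cost = 120 + 120*40 = 4920
step 3: join A via nl
    card(P join A) = 600*20/(10) = 1200
    cost = 4920 + 600*20 = 16920
step 4: join D via hash
    card(P join D) = 1200*40/(8) = 6000
    cost = 16920 + 2*40*6 + 1200 = 18600
step 5: join B via hash
    card(P join B) = 6000*300/(100) = 18000
    cost = 18600 + 2*300*9 + 6000 = 30000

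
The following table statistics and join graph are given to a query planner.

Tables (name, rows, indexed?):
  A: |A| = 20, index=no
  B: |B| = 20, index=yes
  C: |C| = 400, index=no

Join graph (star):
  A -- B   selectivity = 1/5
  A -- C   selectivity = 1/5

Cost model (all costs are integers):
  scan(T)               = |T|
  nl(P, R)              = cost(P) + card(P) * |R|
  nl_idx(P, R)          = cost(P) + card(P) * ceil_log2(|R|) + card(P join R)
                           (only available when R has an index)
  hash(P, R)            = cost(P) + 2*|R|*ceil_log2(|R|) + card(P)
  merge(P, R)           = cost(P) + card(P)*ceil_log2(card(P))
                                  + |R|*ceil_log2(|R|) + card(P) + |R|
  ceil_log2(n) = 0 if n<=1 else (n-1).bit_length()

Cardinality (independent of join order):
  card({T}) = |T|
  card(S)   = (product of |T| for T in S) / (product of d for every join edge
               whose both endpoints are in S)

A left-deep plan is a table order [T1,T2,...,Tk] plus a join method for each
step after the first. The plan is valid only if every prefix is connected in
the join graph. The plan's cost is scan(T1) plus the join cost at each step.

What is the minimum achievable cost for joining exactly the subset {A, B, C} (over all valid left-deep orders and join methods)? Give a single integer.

2800

Selinger DP over subsets of {A,B,C}:
  {A}: scan cost=20, card=20
  {B}: scan cost=20, card=20
  {C}: scan cost=400, card=400
  {AB}: card=80; try (B,nl_idx)→200, (B,hash)→240, (A,hash)→240, (B,merge)→260, (A,merge)→260, (B,nl)→420 …(+1); best=200 via (B,nl_idx)
  {AC}: card=1600; try (A,hash)→1000, (C,merge)→4140, (A,merge)→4520, (C,hash)→7240, (C,nl)→8020, (A,nl)→8400; best=1000 via (A,hash)
  {ABC}: card=6400; try (B,hash)→2800, (C,merge)→4840, (C,hash)→7480, (B,nl_idx)→15400, (B,merge)→20320, (C,nl)→32200 …(+1); best=2800 via (B,hash)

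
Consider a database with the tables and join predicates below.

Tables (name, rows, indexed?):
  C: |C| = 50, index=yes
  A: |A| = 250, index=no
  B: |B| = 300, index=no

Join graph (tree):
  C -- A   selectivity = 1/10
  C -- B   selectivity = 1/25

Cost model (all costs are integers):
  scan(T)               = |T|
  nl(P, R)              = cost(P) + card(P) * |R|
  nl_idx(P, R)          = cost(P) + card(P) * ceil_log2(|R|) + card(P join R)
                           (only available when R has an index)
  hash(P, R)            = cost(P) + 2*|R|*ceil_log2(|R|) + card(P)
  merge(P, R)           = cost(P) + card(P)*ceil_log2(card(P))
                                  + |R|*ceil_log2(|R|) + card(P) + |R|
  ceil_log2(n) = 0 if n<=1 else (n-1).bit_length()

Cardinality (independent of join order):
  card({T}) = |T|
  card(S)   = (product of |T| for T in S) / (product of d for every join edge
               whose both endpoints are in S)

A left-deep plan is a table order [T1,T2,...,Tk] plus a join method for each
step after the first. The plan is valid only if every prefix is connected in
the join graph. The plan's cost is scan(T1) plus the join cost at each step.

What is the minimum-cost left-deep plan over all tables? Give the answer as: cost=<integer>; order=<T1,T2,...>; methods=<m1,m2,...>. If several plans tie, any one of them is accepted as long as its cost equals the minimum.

cost=5800; order=B,C,A; methods=hash,hash

Selinger DP (subsets sized 1..n):
  {C}: scan cost=50, card=50
  {A}: scan cost=250, card=250
  {B}: scan cost=300, card=300
  {AC}: card=1250; try (C,hash)→1100, (A,merge)→2650, (C,merge)→2850, (C,nl_idx)→3000, (A,hash)→4100, (A,nl)→12550 …(+1); best=1100 via (C,hash)
  {BC}: card=600; try (C,hash)→1200, (C,nl_idx)→2700, (B,merge)→3400, (C,merge)→3650, (B,hash)→5500, (B,nl)→15050 …(+1); best=1200 via (C,hash)
  {ABC}: card=15000; try (A,hash)→5800, (B,hash)→7750, (A,merge)→10050, (B,merge)→19100, (A,nl)→151200, (B,nl)→376100; best=5800 via (A,hash)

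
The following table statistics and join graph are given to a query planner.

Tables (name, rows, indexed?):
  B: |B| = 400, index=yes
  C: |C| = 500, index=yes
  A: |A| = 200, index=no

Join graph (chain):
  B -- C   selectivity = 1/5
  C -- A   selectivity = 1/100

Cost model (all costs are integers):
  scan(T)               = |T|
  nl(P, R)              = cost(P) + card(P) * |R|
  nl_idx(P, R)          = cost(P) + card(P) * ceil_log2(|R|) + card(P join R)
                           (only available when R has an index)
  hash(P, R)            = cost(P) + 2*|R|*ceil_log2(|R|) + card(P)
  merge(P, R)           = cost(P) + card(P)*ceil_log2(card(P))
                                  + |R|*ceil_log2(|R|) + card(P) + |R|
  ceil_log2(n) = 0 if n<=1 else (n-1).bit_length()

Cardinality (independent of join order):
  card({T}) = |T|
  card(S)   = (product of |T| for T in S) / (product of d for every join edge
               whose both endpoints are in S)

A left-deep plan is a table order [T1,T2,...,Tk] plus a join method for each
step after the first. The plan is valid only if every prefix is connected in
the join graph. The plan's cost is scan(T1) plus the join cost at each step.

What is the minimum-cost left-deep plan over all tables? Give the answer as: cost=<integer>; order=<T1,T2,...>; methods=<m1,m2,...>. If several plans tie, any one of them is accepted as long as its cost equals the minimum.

Selinger DP (subsets sized 1..n):
  {B}: scan cost=400, card=400
  {C}: scan cost=500, card=500
  {A}: scan cost=200, card=200
  {BC}: card=40000; try (B,hash)→8200, (C,merge)→9400, (B,merge)→9500, (C,hash)→9800, (C,nl_idx)→44000, (B,nl_idx)→45000 …(+2); best=8200 via (B,hash)
  {AC}: card=1000; try (C,nl_idx)→3000, (A,hash)→4200, (C,merge)→7000, (A,merge)→7300, (C,hash)→9400, (C,nl)→100200 …(+1); best=3000 via (C,nl_idx)
  {ABC}: card=80000; try (B,hash)→11200, (B,merge)→18000, (A,hash)→51400, (B,nl_idx)→92000, (B,nl)→403000, (A,merge)→690000 …(+1); best=11200 via (B,hash)

cost=11200; order=A,C,B; methods=nl_idx,hash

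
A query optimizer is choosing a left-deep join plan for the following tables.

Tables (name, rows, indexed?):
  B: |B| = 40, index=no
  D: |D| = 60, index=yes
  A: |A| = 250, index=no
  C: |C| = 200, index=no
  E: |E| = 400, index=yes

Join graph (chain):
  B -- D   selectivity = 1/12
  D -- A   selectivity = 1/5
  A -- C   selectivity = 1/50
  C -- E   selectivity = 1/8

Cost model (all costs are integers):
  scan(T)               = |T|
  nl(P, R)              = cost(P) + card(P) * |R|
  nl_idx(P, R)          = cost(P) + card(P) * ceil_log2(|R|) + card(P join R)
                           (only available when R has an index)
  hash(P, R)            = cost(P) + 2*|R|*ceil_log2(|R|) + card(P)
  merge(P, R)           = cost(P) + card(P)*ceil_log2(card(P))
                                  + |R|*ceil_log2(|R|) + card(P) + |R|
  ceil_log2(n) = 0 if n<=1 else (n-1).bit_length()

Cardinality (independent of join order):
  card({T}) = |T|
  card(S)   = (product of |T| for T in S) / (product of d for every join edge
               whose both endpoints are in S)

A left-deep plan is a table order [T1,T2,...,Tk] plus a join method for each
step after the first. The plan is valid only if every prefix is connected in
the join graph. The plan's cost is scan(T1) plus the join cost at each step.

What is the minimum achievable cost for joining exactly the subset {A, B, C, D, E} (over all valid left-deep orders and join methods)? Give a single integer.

64930

Selinger DP over subsets of {A,B,C,D,E}:
  {B}: scan cost=40, card=40
  {D}: scan cost=60, card=60
  {A}: scan cost=250, card=250
  {C}: scan cost=200, card=200
  {E}: scan cost=400, card=400
  {BD}: card=200; try (D,nl_idx)→480, (B,hash)→600, (D,merge)→740, (B,merge)→760, (D,hash)→800, (D,nl)→2440 …(+1); best=480 via (D,nl_idx)
  {AD}: card=3000; try (D,hash)→1220, (A,merge)→2730, (D,merge)→2920, (A,hash)→4120, (D,nl_idx)→4750, (A,nl)→15060 …(+1); best=1220 via (D,hash)
  {AC}: card=1000; try (C,hash)→3700, (A,merge)→4250, (C,merge)→4300, (A,hash)→4400, (A,nl)→50200, (C,nl)→50250; best=3700 via (C,hash)
  {CE}: card=10000; try (C,hash)→4000, (E,merge)→6000, (C,merge)→6200, (E,hash)→7600, (E,nl_idx)→12000, (E,nl)→80200 …(+1); best=4000 via (C,hash)
  {ABD}: card=10000; try (A,merge)→4530, (A,hash)→4680, (B,hash)→4700, (B,merge)→40500, (A,nl)→50480, (B,nl)→121220; best=4530 via (A,merge)
  {ACD}: card=12000; try (D,hash)→5420, (C,hash)→7420, (D,merge)→15120, (D,nl_idx)→21700, (C,merge)→42020, (D,nl)→63700 …(+1); best=5420 via (D,hash)
  {ACE}: card=50000; try (E,hash)→11900, (A,hash)→18000, (E,merge)→18700, (E,nl_idx)→62700, (A,merge)→156250, (E,nl)→403700 …(+1); best=11900 via (E,hash)
  {ABCD}: card=40000; try (C,hash)→17730, (B,hash)→17900, (C,merge)→156330, (B,merge)→185700, (B,nl)→485420, (C,nl)→2004530; best=17730 via (C,hash)
  {ACDE}: card=600000; try (E,hash)→24620, (D,hash)→62620, (E,merge)→189420, (E,nl_idx)→713420, (D,merge)→862320, (D,nl_idx)→911900 …(+2); best=24620 via (E,hash)
  {ABCDE}: card=2000000; try (E,hash)→64930, (B,hash)→625100, (E,merge)→701730, (E,nl_idx)→2377730, (B,merge)→12624900, (E,nl)→16017730 …(+1); best=64930 via (E,hash)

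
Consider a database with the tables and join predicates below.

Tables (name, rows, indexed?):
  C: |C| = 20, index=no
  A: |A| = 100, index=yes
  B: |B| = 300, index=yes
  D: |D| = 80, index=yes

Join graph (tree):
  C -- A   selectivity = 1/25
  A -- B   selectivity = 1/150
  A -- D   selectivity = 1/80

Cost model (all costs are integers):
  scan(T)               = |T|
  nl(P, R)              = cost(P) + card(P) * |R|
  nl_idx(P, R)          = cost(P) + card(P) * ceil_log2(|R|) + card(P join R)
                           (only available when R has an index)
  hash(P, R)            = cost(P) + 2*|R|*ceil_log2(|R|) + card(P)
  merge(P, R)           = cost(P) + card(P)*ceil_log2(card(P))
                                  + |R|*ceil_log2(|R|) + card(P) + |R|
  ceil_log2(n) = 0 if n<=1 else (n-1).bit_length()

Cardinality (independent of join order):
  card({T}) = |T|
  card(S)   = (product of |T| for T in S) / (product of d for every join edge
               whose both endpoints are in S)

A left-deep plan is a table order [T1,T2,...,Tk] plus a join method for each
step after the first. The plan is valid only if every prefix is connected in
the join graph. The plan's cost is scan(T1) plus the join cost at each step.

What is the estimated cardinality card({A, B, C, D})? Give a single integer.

160

Tables in S: A(100), B(300), C(20), D(80)
Edges inside S: C-A(d=25), A-B(d=150), A-D(d=80)
numerator = 100 * 300 * 20 * 80 = 48000000
denominator = 25 * 150 * 80 = 300000
card(S) = 48000000 / 300000 = 160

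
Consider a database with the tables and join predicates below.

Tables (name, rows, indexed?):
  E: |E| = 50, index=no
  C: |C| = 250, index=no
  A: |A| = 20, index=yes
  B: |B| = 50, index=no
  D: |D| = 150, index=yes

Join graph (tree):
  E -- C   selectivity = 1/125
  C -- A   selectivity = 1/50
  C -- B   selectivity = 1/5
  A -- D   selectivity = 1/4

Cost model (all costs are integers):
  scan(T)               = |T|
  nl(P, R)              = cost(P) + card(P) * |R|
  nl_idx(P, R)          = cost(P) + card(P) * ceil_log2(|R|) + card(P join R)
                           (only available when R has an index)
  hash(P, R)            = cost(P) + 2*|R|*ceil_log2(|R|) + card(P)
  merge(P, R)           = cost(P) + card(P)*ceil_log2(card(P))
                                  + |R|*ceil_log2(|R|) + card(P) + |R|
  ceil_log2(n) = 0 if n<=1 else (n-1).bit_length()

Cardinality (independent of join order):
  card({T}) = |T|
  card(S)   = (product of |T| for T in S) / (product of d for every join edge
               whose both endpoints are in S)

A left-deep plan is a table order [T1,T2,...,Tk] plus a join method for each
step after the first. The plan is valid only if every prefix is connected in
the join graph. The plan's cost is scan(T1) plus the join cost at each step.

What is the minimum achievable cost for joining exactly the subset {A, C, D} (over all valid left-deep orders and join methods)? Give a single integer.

Selinger DP over subsets of {A,C,D}:
  {C}: scan cost=250, card=250
  {A}: scan cost=20, card=20
  {D}: scan cost=150, card=150
  {AC}: card=100; try (A,hash)→700, (A,nl_idx)→1600, (C,merge)→2390, (A,merge)→2620, (C,hash)→4040, (C,nl)→5020 …(+1); best=700 via (A,hash)
  {AD}: card=750; try (A,hash)→500, (D,nl_idx)→930, (D,merge)→1490, (A,merge)→1620, (A,nl_idx)→1650, (D,hash)→2440 …(+2); best=500 via (A,hash)
  {ACD}: card=3750; try (D,merge)→2850, (D,hash)→3200, (D,nl_idx)→5250, (C,hash)→5250, (C,merge)→11000, (D,nl)→15700 …(+1); best=2850 via (D,merge)

2850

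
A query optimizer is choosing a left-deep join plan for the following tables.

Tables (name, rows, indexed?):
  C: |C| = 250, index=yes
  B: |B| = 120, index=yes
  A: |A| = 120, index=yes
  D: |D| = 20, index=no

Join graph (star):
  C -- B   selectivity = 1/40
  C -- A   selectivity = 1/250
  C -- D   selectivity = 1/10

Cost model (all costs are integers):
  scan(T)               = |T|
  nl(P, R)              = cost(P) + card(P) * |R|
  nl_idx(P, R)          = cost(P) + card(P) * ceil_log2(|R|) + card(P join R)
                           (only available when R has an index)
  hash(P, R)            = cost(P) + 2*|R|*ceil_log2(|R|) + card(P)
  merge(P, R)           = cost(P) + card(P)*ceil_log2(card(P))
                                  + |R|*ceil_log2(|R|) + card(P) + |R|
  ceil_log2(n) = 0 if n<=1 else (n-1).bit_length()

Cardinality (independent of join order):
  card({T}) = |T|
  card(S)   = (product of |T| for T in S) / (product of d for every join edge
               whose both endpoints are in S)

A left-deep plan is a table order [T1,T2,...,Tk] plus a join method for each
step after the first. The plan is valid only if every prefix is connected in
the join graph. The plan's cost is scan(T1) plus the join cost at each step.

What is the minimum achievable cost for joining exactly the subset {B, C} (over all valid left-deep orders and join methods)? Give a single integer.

1830

Selinger DP over subsets of {B,C}:
  {C}: scan cost=250, card=250
  {B}: scan cost=120, card=120
  {BC}: card=750; try (C,nl_idx)→1830, (B,hash)→2180, (B,nl_idx)→2750, (C,merge)→3330, (B,merge)→3460, (C,hash)→4240 …(+2); best=1830 via (C,nl_idx)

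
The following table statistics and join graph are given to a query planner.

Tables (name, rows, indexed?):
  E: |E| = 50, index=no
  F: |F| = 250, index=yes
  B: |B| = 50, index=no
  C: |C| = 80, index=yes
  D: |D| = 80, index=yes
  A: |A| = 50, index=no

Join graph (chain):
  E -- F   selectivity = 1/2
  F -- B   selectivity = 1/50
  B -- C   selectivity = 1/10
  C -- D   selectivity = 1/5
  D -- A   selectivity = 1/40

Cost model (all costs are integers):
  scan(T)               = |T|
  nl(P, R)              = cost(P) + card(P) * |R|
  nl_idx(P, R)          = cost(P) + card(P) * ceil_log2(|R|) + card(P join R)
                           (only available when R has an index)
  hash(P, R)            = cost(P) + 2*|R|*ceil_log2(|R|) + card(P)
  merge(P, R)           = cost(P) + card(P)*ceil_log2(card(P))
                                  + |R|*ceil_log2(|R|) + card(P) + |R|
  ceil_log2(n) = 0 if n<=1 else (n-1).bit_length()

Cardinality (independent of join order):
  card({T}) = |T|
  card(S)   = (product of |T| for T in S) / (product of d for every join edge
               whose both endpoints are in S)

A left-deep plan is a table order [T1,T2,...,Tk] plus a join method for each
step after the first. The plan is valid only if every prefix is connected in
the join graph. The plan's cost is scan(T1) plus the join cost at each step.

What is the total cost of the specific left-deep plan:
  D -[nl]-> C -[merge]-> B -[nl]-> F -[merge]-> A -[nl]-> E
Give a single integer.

step 1: scan D: cost=80, card=80
step 2: join C via nl
    card(P join C) = 80*80/(5) = 1280
    cost = 80 + 80*80 = 6480
step 3: join B via merge
    card(P join B) = 1280*50/(10) = 6400
    cost = 6480 + 1280*11 + 50*6 + 1280 + 50 = 22190
step 4: join F via nl
    card(P join F) = 6400*250/(50) = 32000
    cost = 22190 + 6400*250 = 1622190
step 5: join A via merge
    card(P join A) = 32000*50/(40) = 40000
    cost = 1622190 + 32000*15 + 50*6 + 32000 + 50 = 2134540
step 6: join E via nl
    card(P join E) = 40000*50/(2) = 1000000
    cost = 2134540 + 40000*50 = 4134540

4134540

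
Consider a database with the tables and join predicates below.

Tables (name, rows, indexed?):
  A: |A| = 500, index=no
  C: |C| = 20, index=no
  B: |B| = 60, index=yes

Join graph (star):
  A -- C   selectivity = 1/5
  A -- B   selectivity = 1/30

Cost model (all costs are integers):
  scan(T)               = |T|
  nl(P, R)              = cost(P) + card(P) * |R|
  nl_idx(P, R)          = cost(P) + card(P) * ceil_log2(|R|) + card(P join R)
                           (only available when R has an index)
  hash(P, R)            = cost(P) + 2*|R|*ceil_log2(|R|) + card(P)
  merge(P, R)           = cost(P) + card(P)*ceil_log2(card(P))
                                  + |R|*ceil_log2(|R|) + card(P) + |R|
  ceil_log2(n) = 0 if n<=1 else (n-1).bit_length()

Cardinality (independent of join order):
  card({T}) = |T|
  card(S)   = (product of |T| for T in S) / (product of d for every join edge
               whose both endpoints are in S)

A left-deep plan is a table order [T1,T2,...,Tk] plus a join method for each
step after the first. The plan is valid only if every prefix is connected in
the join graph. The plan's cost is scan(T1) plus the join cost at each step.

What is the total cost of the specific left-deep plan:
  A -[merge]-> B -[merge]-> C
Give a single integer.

step 1: scan A: cost=500, card=500
step 2: join B via merge
    card(P join B) = 500*60/(30) = 1000
    cost = 500 + 500*9 + 60*6 + 500 + 60 = 5920
step 3: join C via merge
    card(P join C) = 1000*20/(5) = 4000
    cost = 5920 + 1000*10 + 20*5 + 1000 + 20 = 17040

17040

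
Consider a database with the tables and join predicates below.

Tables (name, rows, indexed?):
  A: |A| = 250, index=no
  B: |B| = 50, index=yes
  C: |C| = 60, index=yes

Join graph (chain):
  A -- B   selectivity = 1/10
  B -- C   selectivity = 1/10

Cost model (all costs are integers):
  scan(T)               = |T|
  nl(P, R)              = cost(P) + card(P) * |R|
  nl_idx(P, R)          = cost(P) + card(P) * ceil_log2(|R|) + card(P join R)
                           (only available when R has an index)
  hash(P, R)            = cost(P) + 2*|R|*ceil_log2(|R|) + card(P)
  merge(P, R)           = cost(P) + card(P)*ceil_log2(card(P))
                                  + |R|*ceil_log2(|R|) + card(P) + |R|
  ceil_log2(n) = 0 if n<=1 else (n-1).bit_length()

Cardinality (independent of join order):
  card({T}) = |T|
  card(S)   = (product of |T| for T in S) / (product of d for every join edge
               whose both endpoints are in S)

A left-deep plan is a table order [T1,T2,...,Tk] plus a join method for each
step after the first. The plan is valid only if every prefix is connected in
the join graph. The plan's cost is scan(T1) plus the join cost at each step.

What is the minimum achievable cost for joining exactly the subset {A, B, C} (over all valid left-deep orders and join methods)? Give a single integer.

3070

Selinger DP over subsets of {A,B,C}:
  {A}: scan cost=250, card=250
  {B}: scan cost=50, card=50
  {C}: scan cost=60, card=60
  {AB}: card=1250; try (B,hash)→1100, (A,merge)→2650, (B,merge)→2850, (B,nl_idx)→3000, (A,hash)→4100, (A,nl)→12550 …(+1); best=1100 via (B,hash)
  {BC}: card=300; try (C,nl_idx)→650, (B,hash)→720, (B,nl_idx)→720, (C,hash)→820, (C,merge)→820, (B,merge)→830 …(+2); best=650 via (C,nl_idx)
  {ABC}: card=7500; try (C,hash)→3070, (A,hash)→4950, (A,merge)→5900, (C,nl_idx)→16100, (C,merge)→16520, (A,nl)→75650 …(+1); best=3070 via (C,hash)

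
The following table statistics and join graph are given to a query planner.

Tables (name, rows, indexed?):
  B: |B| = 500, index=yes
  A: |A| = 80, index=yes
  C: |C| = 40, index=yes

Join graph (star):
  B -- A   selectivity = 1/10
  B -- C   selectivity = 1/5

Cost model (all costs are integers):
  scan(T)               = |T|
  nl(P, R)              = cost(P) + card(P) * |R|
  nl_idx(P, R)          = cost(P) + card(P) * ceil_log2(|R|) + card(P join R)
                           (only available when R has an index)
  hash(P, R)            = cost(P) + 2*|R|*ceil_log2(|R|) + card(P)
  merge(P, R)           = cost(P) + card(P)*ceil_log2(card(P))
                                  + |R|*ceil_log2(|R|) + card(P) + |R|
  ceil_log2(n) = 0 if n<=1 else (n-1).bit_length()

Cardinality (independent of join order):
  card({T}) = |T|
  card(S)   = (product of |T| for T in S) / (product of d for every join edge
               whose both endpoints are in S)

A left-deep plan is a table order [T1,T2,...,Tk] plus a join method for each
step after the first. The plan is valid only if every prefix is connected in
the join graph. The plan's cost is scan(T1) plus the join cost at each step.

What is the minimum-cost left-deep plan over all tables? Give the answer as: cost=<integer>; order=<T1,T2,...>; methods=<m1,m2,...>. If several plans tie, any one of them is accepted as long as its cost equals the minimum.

Selinger DP (subsets sized 1..n):
  {B}: scan cost=500, card=500
  {A}: scan cost=80, card=80
  {C}: scan cost=40, card=40
  {AB}: card=4000; try (A,hash)→2120, (B,nl_idx)→4800, (B,merge)→5720, (A,merge)→6140, (A,nl_idx)→8000, (B,hash)→9160 …(+2); best=2120 via (A,hash)
  {BC}: card=4000; try (C,hash)→1480, (B,nl_idx)→4400, (B,merge)→5320, (C,merge)→5780, (C,nl_idx)→7500, (B,hash)→9080 …(+2); best=1480 via (C,hash)
  {ABC}: card=32000; try (C,hash)→6600, (A,hash)→6600, (A,merge)→54120, (C,merge)→54400, (C,nl_idx)→58120, (A,nl_idx)→61480 …(+2); best=6600 via (C,hash)

cost=6600; order=B,A,C; methods=hash,hash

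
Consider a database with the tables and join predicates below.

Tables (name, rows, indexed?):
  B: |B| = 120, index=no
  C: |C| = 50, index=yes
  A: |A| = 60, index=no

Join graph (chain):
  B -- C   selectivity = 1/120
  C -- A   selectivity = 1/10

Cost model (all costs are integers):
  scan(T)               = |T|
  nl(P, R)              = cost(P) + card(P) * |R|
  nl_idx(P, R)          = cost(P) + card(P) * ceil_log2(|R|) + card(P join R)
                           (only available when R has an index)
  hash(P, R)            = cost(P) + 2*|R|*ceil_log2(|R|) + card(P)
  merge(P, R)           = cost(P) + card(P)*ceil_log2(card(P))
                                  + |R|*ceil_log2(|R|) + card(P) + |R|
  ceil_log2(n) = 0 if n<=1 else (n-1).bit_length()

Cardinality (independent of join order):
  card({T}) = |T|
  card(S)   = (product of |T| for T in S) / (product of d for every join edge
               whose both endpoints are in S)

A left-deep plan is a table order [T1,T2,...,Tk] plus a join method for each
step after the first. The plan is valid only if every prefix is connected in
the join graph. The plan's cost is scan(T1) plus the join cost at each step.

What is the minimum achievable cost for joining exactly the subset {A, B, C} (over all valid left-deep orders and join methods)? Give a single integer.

Selinger DP over subsets of {A,B,C}:
  {B}: scan cost=120, card=120
  {C}: scan cost=50, card=50
  {A}: scan cost=60, card=60
  {BC}: card=50; try (C,hash)→840, (C,nl_idx)→890, (B,merge)→1360, (C,merge)→1430, (B,hash)→1780, (B,nl)→6050 …(+1); best=840 via (C,hash)
  {AC}: card=300; try (C,hash)→720, (C,nl_idx)→720, (A,hash)→820, (A,merge)→820, (C,merge)→830, (A,nl)→3050 …(+1); best=720 via (C,hash)
  {ABC}: card=300; try (A,hash)→1610, (A,merge)→1610, (B,hash)→2700, (A,nl)→3840, (B,merge)→4680, (B,nl)→36720; best=1610 via (A,hash)

1610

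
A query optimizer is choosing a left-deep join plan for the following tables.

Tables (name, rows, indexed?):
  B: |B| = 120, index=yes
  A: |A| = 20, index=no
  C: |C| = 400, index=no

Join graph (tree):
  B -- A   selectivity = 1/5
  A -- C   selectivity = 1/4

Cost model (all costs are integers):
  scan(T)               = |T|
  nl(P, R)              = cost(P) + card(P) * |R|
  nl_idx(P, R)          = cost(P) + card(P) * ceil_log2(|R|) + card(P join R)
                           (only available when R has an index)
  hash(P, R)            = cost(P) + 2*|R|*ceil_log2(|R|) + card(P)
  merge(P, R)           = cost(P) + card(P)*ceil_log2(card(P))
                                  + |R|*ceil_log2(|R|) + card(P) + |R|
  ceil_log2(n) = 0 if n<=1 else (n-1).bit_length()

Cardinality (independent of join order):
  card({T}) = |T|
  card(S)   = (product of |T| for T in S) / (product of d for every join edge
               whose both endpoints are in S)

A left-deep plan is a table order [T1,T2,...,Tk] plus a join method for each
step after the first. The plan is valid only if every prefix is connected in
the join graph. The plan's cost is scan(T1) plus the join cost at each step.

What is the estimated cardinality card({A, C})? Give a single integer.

2000

Tables in S: A(20), C(400)
Edges inside S: A-C(d=4)
numerator = 20 * 400 = 8000
denominator = 4 = 4
card(S) = 8000 / 4 = 2000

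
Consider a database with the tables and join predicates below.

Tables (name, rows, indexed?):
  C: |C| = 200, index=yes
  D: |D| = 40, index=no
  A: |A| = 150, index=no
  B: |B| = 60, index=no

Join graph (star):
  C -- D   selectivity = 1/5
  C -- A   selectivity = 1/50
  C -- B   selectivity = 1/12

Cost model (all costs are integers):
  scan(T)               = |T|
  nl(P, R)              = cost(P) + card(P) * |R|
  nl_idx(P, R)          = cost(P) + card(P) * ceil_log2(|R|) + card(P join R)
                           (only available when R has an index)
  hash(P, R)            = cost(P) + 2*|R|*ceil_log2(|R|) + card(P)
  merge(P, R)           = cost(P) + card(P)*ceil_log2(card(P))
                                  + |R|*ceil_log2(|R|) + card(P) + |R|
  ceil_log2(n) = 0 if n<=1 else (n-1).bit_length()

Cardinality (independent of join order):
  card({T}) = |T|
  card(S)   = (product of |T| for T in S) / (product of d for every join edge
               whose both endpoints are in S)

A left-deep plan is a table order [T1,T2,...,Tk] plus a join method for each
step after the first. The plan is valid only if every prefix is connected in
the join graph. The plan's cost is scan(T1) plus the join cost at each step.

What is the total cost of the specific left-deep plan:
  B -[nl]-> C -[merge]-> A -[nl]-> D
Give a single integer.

144410

step 1: scan B: cost=60, card=60
step 2: join C via nl
    card(P join C) = 60*200/(12) = 1000
    cost = 60 + 60*200 = 12060
step 3: join A via merge
    card(P join A) = 1000*150/(50) = 3000
    cost = 12060 + 1000*10 + 150*8 + 1000 + 150 = 24410
step 4: join D via nl
    card(P join D) = 3000*40/(5) = 24000
    cost = 24410 + 3000*40 = 144410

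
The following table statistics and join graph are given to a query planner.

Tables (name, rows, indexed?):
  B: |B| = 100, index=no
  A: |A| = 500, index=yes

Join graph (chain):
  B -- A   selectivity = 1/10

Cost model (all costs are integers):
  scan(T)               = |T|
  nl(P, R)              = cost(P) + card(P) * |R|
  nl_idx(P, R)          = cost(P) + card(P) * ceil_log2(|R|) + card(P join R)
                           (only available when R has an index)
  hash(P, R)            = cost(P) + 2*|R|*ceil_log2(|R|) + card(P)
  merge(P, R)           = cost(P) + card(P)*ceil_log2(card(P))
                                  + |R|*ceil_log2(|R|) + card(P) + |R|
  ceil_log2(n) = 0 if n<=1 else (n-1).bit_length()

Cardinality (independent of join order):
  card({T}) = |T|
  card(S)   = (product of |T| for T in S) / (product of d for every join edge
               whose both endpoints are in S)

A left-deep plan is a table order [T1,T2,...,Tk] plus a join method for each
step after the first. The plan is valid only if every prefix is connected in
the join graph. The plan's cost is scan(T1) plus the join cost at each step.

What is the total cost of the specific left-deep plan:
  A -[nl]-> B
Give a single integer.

step 1: scan A: cost=500, card=500
step 2: join B via nl
    card(P join B) = 500*100/(10) = 5000
    cost = 500 + 500*100 = 50500

50500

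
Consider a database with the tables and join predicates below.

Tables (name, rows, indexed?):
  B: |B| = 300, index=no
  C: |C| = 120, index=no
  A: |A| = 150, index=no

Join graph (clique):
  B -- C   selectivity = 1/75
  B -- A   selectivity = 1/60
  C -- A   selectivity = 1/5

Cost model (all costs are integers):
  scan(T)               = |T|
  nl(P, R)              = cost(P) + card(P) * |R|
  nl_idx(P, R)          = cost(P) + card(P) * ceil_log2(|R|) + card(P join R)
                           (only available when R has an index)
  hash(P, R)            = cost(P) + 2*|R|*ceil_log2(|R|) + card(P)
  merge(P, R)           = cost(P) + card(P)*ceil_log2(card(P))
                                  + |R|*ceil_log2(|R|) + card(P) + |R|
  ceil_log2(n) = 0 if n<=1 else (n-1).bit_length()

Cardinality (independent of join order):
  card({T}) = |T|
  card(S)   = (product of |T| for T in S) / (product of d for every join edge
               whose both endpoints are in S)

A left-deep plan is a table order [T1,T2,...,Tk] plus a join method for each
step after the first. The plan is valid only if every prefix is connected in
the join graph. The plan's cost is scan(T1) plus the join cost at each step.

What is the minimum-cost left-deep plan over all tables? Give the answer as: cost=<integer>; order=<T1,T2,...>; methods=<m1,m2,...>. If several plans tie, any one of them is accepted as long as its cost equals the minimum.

cost=5160; order=B,C,A; methods=hash,hash

Selinger DP (subsets sized 1..n):
  {B}: scan cost=300, card=300
  {C}: scan cost=120, card=120
  {A}: scan cost=150, card=150
  {BC}: card=480; try (C,hash)→2280, (B,merge)→4080, (C,merge)→4260, (B,hash)→5640, (B,nl)→36120, (C,nl)→36300; best=2280 via (C,hash)
  {AB}: card=750; try (A,hash)→3000, (B,merge)→4500, (A,merge)→4650, (B,hash)→5700, (B,nl)→45150, (A,nl)→45300; best=3000 via (A,hash)
  {AC}: card=3600; try (C,hash)→1980, (A,merge)→2430, (C,merge)→2460, (A,hash)→2640, (A,nl)→18120, (C,nl)→18150; best=1980 via (C,hash)
  {ABC}: card=240; try (A,hash)→5160, (C,hash)→5430, (A,merge)→8430, (B,hash)→10980, (C,merge)→12210, (B,merge)→51780 …(+3); best=5160 via (A,hash)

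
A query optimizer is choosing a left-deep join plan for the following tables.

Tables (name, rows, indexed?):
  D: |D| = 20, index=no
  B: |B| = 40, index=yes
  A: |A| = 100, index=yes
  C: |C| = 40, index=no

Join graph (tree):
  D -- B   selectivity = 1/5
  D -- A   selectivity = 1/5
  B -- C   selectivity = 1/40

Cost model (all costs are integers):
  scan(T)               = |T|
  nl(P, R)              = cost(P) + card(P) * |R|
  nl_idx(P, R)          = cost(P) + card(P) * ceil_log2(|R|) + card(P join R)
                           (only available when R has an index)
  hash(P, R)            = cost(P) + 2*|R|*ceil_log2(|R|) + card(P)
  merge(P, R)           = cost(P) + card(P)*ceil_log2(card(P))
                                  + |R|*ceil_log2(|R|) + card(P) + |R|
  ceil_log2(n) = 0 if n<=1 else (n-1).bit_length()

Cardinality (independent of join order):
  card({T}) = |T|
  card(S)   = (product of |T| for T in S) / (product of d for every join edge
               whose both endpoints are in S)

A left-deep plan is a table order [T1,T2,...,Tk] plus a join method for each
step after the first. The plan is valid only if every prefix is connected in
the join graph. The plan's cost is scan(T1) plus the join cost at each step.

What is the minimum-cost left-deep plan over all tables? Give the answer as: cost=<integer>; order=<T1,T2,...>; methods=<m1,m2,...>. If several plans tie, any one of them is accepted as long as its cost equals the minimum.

Selinger DP (subsets sized 1..n):
  {D}: scan cost=20, card=20
  {B}: scan cost=40, card=40
  {A}: scan cost=100, card=100
  {C}: scan cost=40, card=40
  {BD}: card=160; try (D,hash)→280, (B,nl_idx)→300, (B,merge)→420, (D,merge)→440, (B,hash)→520, (B,nl)→820 …(+1); best=280 via (D,hash)
  {AD}: card=400; try (D,hash)→400, (A,nl_idx)→560, (A,merge)→940, (D,merge)→1020, (A,hash)→1440, (A,nl)→2020 …(+1); best=400 via (D,hash)
  {BC}: card=40; try (B,nl_idx)→320, (C,hash)→560, (B,hash)→560, (C,merge)→600, (B,merge)→600, (C,nl)→1640 …(+1); best=320 via (B,nl_idx)
  {ABD}: card=3200; try (B,hash)→1280, (A,hash)→1840, (A,merge)→2520, (A,nl_idx)→4600, (B,merge)→4680, (B,nl_idx)→6000 …(+2); best=1280 via (B,hash)
  {BCD}: card=160; try (D,hash)→560, (D,merge)→720, (C,hash)→920, (D,nl)→1120, (C,merge)→2000, (C,nl)→6680; best=560 via (D,hash)
  {ABCD}: card=3200; try (A,hash)→2120, (A,merge)→2800, (A,nl_idx)→4880, (C,hash)→4960, (A,nl)→16560, (C,merge)→43160 …(+1); best=2120 via (A,hash)

cost=2120; order=C,B,D,A; methods=nl_idx,hash,hash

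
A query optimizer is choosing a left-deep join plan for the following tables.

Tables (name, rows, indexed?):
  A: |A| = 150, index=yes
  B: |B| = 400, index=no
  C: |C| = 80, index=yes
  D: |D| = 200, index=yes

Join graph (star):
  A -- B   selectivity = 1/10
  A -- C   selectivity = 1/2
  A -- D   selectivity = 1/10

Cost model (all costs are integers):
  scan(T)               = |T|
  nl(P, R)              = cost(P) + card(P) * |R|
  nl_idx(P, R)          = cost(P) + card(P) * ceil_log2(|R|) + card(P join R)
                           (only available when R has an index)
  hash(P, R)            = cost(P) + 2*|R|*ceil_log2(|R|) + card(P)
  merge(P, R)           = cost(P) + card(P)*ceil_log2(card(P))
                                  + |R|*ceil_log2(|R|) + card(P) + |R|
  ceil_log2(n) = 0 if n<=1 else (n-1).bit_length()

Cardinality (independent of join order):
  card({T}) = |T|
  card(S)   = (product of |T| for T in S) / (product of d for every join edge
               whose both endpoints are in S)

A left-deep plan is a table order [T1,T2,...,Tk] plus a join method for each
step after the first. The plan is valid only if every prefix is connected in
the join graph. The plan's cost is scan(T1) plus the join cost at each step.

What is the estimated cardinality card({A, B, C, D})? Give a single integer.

Tables in S: A(150), B(400), C(80), D(200)
Edges inside S: A-B(d=10), A-C(d=2), A-D(d=10)
numerator = 150 * 400 * 80 * 200 = 960000000
denominator = 10 * 2 * 10 = 200
card(S) = 960000000 / 200 = 4800000

4800000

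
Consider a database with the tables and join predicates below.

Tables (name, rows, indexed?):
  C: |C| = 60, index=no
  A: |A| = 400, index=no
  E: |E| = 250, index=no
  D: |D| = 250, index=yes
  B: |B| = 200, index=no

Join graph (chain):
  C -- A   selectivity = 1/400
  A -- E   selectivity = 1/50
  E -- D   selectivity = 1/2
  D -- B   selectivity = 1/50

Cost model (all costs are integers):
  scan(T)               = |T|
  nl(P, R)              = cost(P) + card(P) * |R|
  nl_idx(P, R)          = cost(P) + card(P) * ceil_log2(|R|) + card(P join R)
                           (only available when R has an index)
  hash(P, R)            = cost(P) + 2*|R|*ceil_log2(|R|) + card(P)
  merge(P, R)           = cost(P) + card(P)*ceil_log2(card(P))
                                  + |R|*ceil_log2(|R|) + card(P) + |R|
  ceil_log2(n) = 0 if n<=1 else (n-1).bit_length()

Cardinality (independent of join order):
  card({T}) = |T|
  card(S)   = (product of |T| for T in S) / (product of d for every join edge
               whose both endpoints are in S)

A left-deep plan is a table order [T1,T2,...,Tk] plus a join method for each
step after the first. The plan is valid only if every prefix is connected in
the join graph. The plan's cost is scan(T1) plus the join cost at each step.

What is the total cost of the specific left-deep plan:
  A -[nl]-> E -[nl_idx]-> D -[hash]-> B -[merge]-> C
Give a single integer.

step 1: scan A: cost=400, card=400
step 2: join E via nl
    card(P join E) = 400*250/(50) = 2000
    cost = 400 + 400*250 = 100400
step 3: join D via nl_idx
    card(P join D) = 2000*250/(2) = 250000
    cost = 100400 + 2000*8 + 250000 = 366400
step 4: join B via hash
    card(P join B) = 250000*200/(50) = 1000000
    cost = 366400 + 2*200*8 + 250000 = 619600
step 5: join C via merge
    card(P join C) = 1000000*60/(400) = 150000
    cost = 619600 + 1000000*20 + 60*6 + 1000000 + 60 = 21620020

21620020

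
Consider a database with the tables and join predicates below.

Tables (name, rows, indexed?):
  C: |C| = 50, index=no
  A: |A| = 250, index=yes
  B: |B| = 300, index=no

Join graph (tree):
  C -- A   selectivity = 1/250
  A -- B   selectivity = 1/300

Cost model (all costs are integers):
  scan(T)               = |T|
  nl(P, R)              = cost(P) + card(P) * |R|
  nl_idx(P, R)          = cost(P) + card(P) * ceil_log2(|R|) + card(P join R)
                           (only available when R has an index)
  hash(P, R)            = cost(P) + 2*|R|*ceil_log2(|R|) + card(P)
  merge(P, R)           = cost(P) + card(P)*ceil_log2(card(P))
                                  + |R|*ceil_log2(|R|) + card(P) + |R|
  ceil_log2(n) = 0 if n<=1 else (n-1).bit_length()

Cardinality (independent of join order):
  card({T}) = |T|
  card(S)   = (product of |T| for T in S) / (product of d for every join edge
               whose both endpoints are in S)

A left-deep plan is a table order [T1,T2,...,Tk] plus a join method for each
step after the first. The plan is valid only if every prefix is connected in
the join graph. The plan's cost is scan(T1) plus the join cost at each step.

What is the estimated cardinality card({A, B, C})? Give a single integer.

Tables in S: A(250), B(300), C(50)
Edges inside S: C-A(d=250), A-B(d=300)
numerator = 250 * 300 * 50 = 3750000
denominator = 250 * 300 = 75000
card(S) = 3750000 / 75000 = 50

50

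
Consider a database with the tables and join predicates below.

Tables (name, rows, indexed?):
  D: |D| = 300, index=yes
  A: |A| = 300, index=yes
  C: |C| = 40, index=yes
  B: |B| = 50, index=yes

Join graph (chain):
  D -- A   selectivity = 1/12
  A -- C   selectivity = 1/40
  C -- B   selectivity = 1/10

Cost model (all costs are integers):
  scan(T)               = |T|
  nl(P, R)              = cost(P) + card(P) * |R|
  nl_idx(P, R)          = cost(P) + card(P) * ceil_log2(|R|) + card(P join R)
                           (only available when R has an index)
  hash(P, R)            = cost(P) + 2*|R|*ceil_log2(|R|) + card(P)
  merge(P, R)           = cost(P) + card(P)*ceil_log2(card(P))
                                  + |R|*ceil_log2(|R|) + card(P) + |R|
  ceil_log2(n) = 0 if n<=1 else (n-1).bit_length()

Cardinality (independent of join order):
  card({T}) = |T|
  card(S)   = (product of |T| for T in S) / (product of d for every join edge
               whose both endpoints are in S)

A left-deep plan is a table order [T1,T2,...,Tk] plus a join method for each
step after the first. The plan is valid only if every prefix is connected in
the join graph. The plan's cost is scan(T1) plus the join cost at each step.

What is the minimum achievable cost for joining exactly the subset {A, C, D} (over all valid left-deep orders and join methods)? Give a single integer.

6400

Selinger DP over subsets of {A,C,D}:
  {D}: scan cost=300, card=300
  {A}: scan cost=300, card=300
  {C}: scan cost=40, card=40
  {AD}: card=7500; try (D,hash)→6000, (A,hash)→6000, (D,merge)→6300, (A,merge)→6300, (D,nl_idx)→10500, (A,nl_idx)→10500 …(+2); best=6000 via (D,hash)
  {AC}: card=300; try (A,nl_idx)→700, (C,hash)→1080, (C,nl_idx)→2400, (A,merge)→3320, (C,merge)→3580, (A,hash)→5480 …(+2); best=700 via (A,nl_idx)
  {ACD}: card=7500; try (D,hash)→6400, (D,merge)→6700, (D,nl_idx)→10900, (C,hash)→13980, (C,nl_idx)→58500, (D,nl)→90700 …(+2); best=6400 via (D,hash)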